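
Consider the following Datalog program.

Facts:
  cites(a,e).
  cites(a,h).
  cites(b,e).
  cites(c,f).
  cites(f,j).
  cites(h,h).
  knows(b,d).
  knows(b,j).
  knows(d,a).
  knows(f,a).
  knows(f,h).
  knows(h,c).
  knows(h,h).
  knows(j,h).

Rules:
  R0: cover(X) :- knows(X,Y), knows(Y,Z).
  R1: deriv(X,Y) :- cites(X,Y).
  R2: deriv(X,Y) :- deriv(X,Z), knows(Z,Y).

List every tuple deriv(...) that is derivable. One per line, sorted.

round 1: derive deriv(a,e) via R1 from cites(a,e)
round 1: derive deriv(a,h) via R1 from cites(a,h)
round 1: derive deriv(b,e) via R1 from cites(b,e)
round 1: derive deriv(c,f) via R1 from cites(c,f)
round 1: derive deriv(f,j) via R1 from cites(f,j)
round 1: derive deriv(h,h) via R1 from cites(h,h)
round 2: derive deriv(a,c) via R2 from deriv(a,h), knows(h,c)
round 2: derive deriv(c,a) via R2 from deriv(c,f), knows(f,a)
round 2: derive deriv(c,h) via R2 from deriv(c,f), knows(f,h)
round 2: derive deriv(f,h) via R2 from deriv(f,j), knows(j,h)
round 2: derive deriv(h,c) via R2 from deriv(h,h), knows(h,c)
round 3: derive deriv(c,c) via R2 from deriv(c,h), knows(h,c)
round 3: derive deriv(f,c) via R2 from deriv(f,h), knows(h,c)

deriv(a,c)
deriv(a,e)
deriv(a,h)
deriv(b,e)
deriv(c,a)
deriv(c,c)
deriv(c,f)
deriv(c,h)
deriv(f,c)
deriv(f,h)
deriv(f,j)
deriv(h,c)
deriv(h,h)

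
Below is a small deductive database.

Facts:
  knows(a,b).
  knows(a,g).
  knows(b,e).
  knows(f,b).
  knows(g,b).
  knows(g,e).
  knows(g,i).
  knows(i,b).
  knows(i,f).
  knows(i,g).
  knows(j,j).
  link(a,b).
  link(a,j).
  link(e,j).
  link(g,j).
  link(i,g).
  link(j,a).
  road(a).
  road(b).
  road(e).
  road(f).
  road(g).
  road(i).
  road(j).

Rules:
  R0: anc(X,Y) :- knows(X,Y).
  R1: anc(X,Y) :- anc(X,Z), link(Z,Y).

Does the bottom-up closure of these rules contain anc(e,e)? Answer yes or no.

no

round 1: derive anc(a,b) via R0 from knows(a,b)
round 1: derive anc(a,g) via R0 from knows(a,g)
round 1: derive anc(b,e) via R0 from knows(b,e)
round 1: derive anc(f,b) via R0 from knows(f,b)
round 1: derive anc(g,b) via R0 from knows(g,b)
round 1: derive anc(g,e) via R0 from knows(g,e)
round 1: derive anc(g,i) via R0 from knows(g,i)
round 1: derive anc(i,b) via R0 from knows(i,b)
round 1: derive anc(i,f) via R0 from knows(i,f)
round 1: derive anc(i,g) via R0 from knows(i,g)
round 1: derive anc(j,j) via R0 from knows(j,j)
round 2: derive anc(a,j) via R1 from anc(a,g), link(g,j)
round 2: derive anc(b,j) via R1 from anc(b,e), link(e,j)
round 2: derive anc(g,g) via R1 from anc(g,i), link(i,g)
round 2: derive anc(g,j) via R1 from anc(g,e), link(e,j)
round 2: derive anc(i,j) via R1 from anc(i,g), link(g,j)
round 2: derive anc(j,a) via R1 from anc(j,j), link(j,a)
round 3: derive anc(a,a) via R1 from anc(a,j), link(j,a)
round 3: derive anc(b,a) via R1 from anc(b,j), link(j,a)
round 3: derive anc(g,a) via R1 from anc(g,j), link(j,a)
round 3: derive anc(i,a) via R1 from anc(i,j), link(j,a)
round 3: derive anc(j,b) via R1 from anc(j,a), link(a,b)
round 4: derive anc(b,b) via R1 from anc(b,a), link(a,b)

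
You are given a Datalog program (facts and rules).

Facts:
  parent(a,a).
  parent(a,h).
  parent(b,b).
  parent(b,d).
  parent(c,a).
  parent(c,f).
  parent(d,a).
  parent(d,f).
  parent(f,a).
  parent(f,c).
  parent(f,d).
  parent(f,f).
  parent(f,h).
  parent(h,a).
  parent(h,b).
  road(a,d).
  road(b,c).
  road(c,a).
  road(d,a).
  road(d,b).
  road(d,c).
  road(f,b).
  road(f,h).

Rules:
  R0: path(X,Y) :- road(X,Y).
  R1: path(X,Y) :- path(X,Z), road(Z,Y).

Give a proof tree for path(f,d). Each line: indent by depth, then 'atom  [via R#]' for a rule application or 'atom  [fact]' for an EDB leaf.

path(f,d)  [via R1]
  path(f,a)  [via R1]
    path(f,c)  [via R1]
      path(f,b)  [via R0]
        road(f,b)  [fact]
      road(b,c)  [fact]
    road(c,a)  [fact]
  road(a,d)  [fact]

round 1: derive path(a,d) via R0 from road(a,d)
round 1: derive path(b,c) via R0 from road(b,c)
round 1: derive path(c,a) via R0 from road(c,a)
round 1: derive path(d,a) via R0 from road(d,a)
round 1: derive path(d,b) via R0 from road(d,b)
round 1: derive path(d,c) via R0 from road(d,c)
round 1: derive path(f,b) via R0 from road(f,b)
round 1: derive path(f,h) via R0 from road(f,h)
round 2: derive path(a,a) via R1 from path(a,d), road(d,a)
round 2: derive path(a,b) via R1 from path(a,d), road(d,b)
round 2: derive path(a,c) via R1 from path(a,d), road(d,c)
round 2: derive path(b,a) via R1 from path(b,c), road(c,a)
round 2: derive path(c,d) via R1 from path(c,a), road(a,d)
round 2: derive path(d,d) via R1 from path(d,a), road(a,d)
round 2: derive path(f,c) via R1 from path(f,b), road(b,c)
round 3: derive path(b,d) via R1 from path(b,a), road(a,d)
round 3: derive path(c,b) via R1 from path(c,d), road(d,b)
round 3: derive path(c,c) via R1 from path(c,d), road(d,c)
round 3: derive path(f,a) via R1 from path(f,c), road(c,a)
round 4: derive path(b,b) via R1 from path(b,d), road(d,b)
round 4: derive path(f,d) via R1 from path(f,a), road(a,d)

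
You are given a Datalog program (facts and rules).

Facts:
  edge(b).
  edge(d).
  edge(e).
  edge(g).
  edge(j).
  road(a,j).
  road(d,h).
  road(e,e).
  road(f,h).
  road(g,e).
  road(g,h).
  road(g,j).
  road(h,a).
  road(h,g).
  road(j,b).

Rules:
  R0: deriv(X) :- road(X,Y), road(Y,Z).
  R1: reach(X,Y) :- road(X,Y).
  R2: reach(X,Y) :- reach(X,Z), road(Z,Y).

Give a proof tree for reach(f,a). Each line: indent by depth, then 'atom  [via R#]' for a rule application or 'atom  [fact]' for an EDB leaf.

round 1: derive reach(a,j) via R1 from road(a,j)
round 1: derive reach(d,h) via R1 from road(d,h)
round 1: derive reach(e,e) via R1 from road(e,e)
round 1: derive reach(f,h) via R1 from road(f,h)
round 1: derive reach(g,e) via R1 from road(g,e)
round 1: derive reach(g,h) via R1 from road(g,h)
round 1: derive reach(g,j) via R1 from road(g,j)
round 1: derive reach(h,a) via R1 from road(h,a)
round 1: derive reach(h,g) via R1 from road(h,g)
round 1: derive reach(j,b) via R1 from road(j,b)
round 2: derive reach(a,b) via R2 from reach(a,j), road(j,b)
round 2: derive reach(d,a) via R2 from reach(d,h), road(h,a)
round 2: derive reach(d,g) via R2 from reach(d,h), road(h,g)
round 2: derive reach(f,a) via R2 from reach(f,h), road(h,a)
round 2: derive reach(f,g) via R2 from reach(f,h), road(h,g)
round 2: derive reach(g,a) via R2 from reach(g,h), road(h,a)
round 2: derive reach(g,b) via R2 from reach(g,j), road(j,b)
round 2: derive reach(g,g) via R2 from reach(g,h), road(h,g)
round 2: derive reach(h,e) via R2 from reach(h,g), road(g,e)
round 2: derive reach(h,h) via R2 from reach(h,g), road(g,h)
round 2: derive reach(h,j) via R2 from reach(h,a), road(a,j)
round 3: derive reach(d,e) via R2 from reach(d,g), road(g,e)
round 3: derive reach(d,j) via R2 from reach(d,a), road(a,j)
round 3: derive reach(f,e) via R2 from reach(f,g), road(g,e)
round 3: derive reach(f,j) via R2 from reach(f,a), road(a,j)
round 3: derive reach(h,b) via R2 from reach(h,j), road(j,b)
round 4: derive reach(d,b) via R2 from reach(d,j), road(j,b)
round 4: derive reach(f,b) via R2 from reach(f,j), road(j,b)

reach(f,a)  [via R2]
  reach(f,h)  [via R1]
    road(f,h)  [fact]
  road(h,a)  [fact]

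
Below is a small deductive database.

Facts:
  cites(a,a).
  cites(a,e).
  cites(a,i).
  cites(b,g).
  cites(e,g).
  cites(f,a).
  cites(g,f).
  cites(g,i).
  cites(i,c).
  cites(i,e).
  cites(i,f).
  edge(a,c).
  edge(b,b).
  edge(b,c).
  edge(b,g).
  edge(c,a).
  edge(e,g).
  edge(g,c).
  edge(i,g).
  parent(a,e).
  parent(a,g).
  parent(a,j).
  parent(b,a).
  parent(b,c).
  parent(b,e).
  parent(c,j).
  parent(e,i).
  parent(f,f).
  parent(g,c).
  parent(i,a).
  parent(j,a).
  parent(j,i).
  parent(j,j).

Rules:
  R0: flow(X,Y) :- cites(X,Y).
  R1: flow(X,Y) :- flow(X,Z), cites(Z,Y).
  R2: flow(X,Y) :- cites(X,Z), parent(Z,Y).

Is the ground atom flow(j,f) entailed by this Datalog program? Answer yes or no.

no

round 1: derive flow(a,a) via R0 from cites(a,a)
round 1: derive flow(a,e) via R0 from cites(a,e)
round 1: derive flow(a,i) via R0 from cites(a,i)
round 1: derive flow(b,g) via R0 from cites(b,g)
round 1: derive flow(e,g) via R0 from cites(e,g)
round 1: derive flow(f,a) via R0 from cites(f,a)
round 1: derive flow(g,f) via R0 from cites(g,f)
round 1: derive flow(g,i) via R0 from cites(g,i)
round 1: derive flow(i,c) via R0 from cites(i,c)
round 1: derive flow(i,e) via R0 from cites(i,e)
round 1: derive flow(i,f) via R0 from cites(i,f)
round 1: derive flow(a,g) via R2 from cites(a,a), parent(a,g)
round 1: derive flow(a,j) via R2 from cites(a,a), parent(a,j)
round 1: derive flow(b,c) via R2 from cites(b,g), parent(g,c)
round 1: derive flow(e,c) via R2 from cites(e,g), parent(g,c)
round 1: derive flow(f,e) via R2 from cites(f,a), parent(a,e)
round 1: derive flow(f,g) via R2 from cites(f,a), parent(a,g)
round 1: derive flow(f,j) via R2 from cites(f,a), parent(a,j)
round 1: derive flow(g,a) via R2 from cites(g,i), parent(i,a)
round 1: derive flow(i,i) via R2 from cites(i,e), parent(e,i)
round 1: derive flow(i,j) via R2 from cites(i,c), parent(c,j)
round 2: derive flow(a,c) via R1 from flow(a,i), cites(i,c)
round 2: derive flow(a,f) via R1 from flow(a,g), cites(g,f)
round 2: derive flow(b,f) via R1 from flow(b,g), cites(g,f)
round 2: derive flow(b,i) via R1 from flow(b,g), cites(g,i)
round 2: derive flow(e,f) via R1 from flow(e,g), cites(g,f)
round 2: derive flow(e,i) via R1 from flow(e,g), cites(g,i)
round 2: derive flow(f,f) via R1 from flow(f,g), cites(g,f)
round 2: derive flow(f,i) via R1 from flow(f,a), cites(a,i)
round 2: derive flow(g,c) via R1 from flow(g,i), cites(i,c)
round 2: derive flow(g,e) via R1 from flow(g,a), cites(a,e)
round 2: derive flow(i,a) via R1 from flow(i,f), cites(f,a)
round 2: derive flow(i,g) via R1 from flow(i,e), cites(e,g)
round 3: derive flow(b,a) via R1 from flow(b,f), cites(f,a)
round 3: derive flow(b,e) via R1 from flow(b,i), cites(i,e)
round 3: derive flow(e,a) via R1 from flow(e,f), cites(f,a)
round 3: derive flow(e,e) via R1 from flow(e,i), cites(i,e)
round 3: derive flow(f,c) via R1 from flow(f,i), cites(i,c)
round 3: derive flow(g,g) via R1 from flow(g,e), cites(e,g)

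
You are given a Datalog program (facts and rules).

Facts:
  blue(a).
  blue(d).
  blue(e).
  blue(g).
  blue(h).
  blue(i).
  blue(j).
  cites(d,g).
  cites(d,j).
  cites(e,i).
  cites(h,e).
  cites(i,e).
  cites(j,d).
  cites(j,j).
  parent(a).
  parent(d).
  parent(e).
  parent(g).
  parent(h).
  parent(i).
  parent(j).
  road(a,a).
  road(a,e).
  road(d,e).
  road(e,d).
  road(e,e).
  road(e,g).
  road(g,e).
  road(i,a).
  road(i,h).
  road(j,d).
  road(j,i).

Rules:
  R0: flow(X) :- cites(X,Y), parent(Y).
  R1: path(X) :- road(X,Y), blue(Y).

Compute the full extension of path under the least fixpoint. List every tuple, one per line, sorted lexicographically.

path(a)
path(d)
path(e)
path(g)
path(i)
path(j)

round 1: derive path(a) via R1 from road(a,a), blue(a)
round 1: derive path(d) via R1 from road(d,e), blue(e)
round 1: derive path(e) via R1 from road(e,d), blue(d)
round 1: derive path(g) via R1 from road(g,e), blue(e)
round 1: derive path(i) via R1 from road(i,a), blue(a)
round 1: derive path(j) via R1 from road(j,d), blue(d)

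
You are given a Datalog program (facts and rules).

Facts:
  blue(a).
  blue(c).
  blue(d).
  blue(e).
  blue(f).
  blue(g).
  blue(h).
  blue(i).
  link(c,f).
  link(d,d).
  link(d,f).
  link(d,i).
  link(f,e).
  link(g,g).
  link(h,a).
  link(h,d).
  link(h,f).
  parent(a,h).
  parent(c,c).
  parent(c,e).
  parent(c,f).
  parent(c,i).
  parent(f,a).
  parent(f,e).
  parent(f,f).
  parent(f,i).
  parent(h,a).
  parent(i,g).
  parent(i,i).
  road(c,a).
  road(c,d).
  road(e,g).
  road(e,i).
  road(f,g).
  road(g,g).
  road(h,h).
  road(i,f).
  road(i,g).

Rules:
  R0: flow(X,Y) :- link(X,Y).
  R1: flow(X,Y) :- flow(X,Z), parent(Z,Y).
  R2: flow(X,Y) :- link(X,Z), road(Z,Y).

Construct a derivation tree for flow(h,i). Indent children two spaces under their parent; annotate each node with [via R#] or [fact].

flow(h,i)  [via R1]
  flow(h,f)  [via R0]
    link(h,f)  [fact]
  parent(f,i)  [fact]

round 1: derive flow(c,f) via R0 from link(c,f)
round 1: derive flow(d,d) via R0 from link(d,d)
round 1: derive flow(d,f) via R0 from link(d,f)
round 1: derive flow(d,i) via R0 from link(d,i)
round 1: derive flow(f,e) via R0 from link(f,e)
round 1: derive flow(g,g) via R0 from link(g,g)
round 1: derive flow(h,a) via R0 from link(h,a)
round 1: derive flow(h,d) via R0 from link(h,d)
round 1: derive flow(h,f) via R0 from link(h,f)
round 1: derive flow(c,g) via R2 from link(c,f), road(f,g)
round 1: derive flow(d,g) via R2 from link(d,f), road(f,g)
round 1: derive flow(f,g) via R2 from link(f,e), road(e,g)
round 1: derive flow(f,i) via R2 from link(f,e), road(e,i)
round 1: derive flow(h,g) via R2 from link(h,f), road(f,g)
round 2: derive flow(c,a) via R1 from flow(c,f), parent(f,a)
round 2: derive flow(c,e) via R1 from flow(c,f), parent(f,e)
round 2: derive flow(c,i) via R1 from flow(c,f), parent(f,i)
round 2: derive flow(d,a) via R1 from flow(d,f), parent(f,a)
round 2: derive flow(d,e) via R1 from flow(d,f), parent(f,e)
round 2: derive flow(h,e) via R1 from flow(h,f), parent(f,e)
round 2: derive flow(h,h) via R1 from flow(h,a), parent(a,h)
round 2: derive flow(h,i) via R1 from flow(h,f), parent(f,i)
round 3: derive flow(c,h) via R1 from flow(c,a), parent(a,h)
round 3: derive flow(d,h) via R1 from flow(d,a), parent(a,h)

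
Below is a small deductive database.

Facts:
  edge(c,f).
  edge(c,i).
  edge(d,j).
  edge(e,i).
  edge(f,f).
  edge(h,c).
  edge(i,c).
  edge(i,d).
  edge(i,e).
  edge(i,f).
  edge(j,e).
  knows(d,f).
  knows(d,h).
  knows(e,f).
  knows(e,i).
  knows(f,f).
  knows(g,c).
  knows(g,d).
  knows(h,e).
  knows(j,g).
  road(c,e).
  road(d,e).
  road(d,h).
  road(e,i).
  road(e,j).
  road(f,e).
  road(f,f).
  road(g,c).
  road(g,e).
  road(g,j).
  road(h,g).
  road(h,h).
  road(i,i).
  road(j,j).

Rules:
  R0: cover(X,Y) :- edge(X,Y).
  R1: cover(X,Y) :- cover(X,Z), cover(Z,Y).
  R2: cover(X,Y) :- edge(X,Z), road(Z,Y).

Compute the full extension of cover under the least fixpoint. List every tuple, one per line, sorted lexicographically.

round 1: derive cover(c,f) via R0 from edge(c,f)
round 1: derive cover(c,i) via R0 from edge(c,i)
round 1: derive cover(d,j) via R0 from edge(d,j)
round 1: derive cover(e,i) via R0 from edge(e,i)
round 1: derive cover(f,f) via R0 from edge(f,f)
round 1: derive cover(h,c) via R0 from edge(h,c)
round 1: derive cover(i,c) via R0 from edge(i,c)
round 1: derive cover(i,d) via R0 from edge(i,d)
round 1: derive cover(i,e) via R0 from edge(i,e)
round 1: derive cover(i,f) via R0 from edge(i,f)
round 1: derive cover(j,e) via R0 from edge(j,e)
round 1: derive cover(c,e) via R2 from edge(c,f), road(f,e)
round 1: derive cover(f,e) via R2 from edge(f,f), road(f,e)
round 1: derive cover(h,e) via R2 from edge(h,c), road(c,e)
round 1: derive cover(i,h) via R2 from edge(i,d), road(d,h)
round 1: derive cover(i,i) via R2 from edge(i,e), road(e,i)
round 1: derive cover(i,j) via R2 from edge(i,e), road(e,j)
round 1: derive cover(j,i) via R2 from edge(j,e), road(e,i)
round 1: derive cover(j,j) via R2 from edge(j,e), road(e,j)
round 2: derive cover(c,c) via R1 from cover(c,i), cover(i,c)
round 2: derive cover(c,d) via R1 from cover(c,i), cover(i,d)
round 2: derive cover(c,h) via R1 from cover(c,i), cover(i,h)
round 2: derive cover(c,j) via R1 from cover(c,i), cover(i,j)
round 2: derive cover(d,e) via R1 from cover(d,j), cover(j,e)
round 2: derive cover(d,i) via R1 from cover(d,j), cover(j,i)
round 2: derive cover(e,c) via R1 from cover(e,i), cover(i,c)
round 2: derive cover(e,d) via R1 from cover(e,i), cover(i,d)
round 2: derive cover(e,e) via R1 from cover(e,i), cover(i,e)
round 2: derive cover(e,f) via R1 from cover(e,i), cover(i,f)
round 2: derive cover(e,h) via R1 from cover(e,i), cover(i,h)
round 2: derive cover(e,j) via R1 from cover(e,i), cover(i,j)
round 2: derive cover(f,i) via R1 from cover(f,e), cover(e,i)
round 2: derive cover(h,f) via R1 from cover(h,c), cover(c,f)
round 2: derive cover(h,i) via R1 from cover(h,c), cover(c,i)
round 2: derive cover(j,c) via R1 from cover(j,i), cover(i,c)
round 2: derive cover(j,d) via R1 from cover(j,i), cover(i,d)
round 2: derive cover(j,f) via R1 from cover(j,i), cover(i,f)
round 2: derive cover(j,h) via R1 from cover(j,i), cover(i,h)
round 3: derive cover(d,c) via R1 from cover(d,e), cover(e,c)
round 3: derive cover(d,d) via R1 from cover(d,e), cover(e,d)
round 3: derive cover(d,f) via R1 from cover(d,e), cover(e,f)
round 3: derive cover(d,h) via R1 from cover(d,e), cover(e,h)
round 3: derive cover(f,c) via R1 from cover(f,e), cover(e,c)
round 3: derive cover(f,d) via R1 from cover(f,e), cover(e,d)
round 3: derive cover(f,h) via R1 from cover(f,e), cover(e,h)
round 3: derive cover(f,j) via R1 from cover(f,e), cover(e,j)
round 3: derive cover(h,d) via R1 from cover(h,c), cover(c,d)
round 3: derive cover(h,h) via R1 from cover(h,c), cover(c,h)
round 3: derive cover(h,j) via R1 from cover(h,c), cover(c,j)

cover(c,c)
cover(c,d)
cover(c,e)
cover(c,f)
cover(c,h)
cover(c,i)
cover(c,j)
cover(d,c)
cover(d,d)
cover(d,e)
cover(d,f)
cover(d,h)
cover(d,i)
cover(d,j)
cover(e,c)
cover(e,d)
cover(e,e)
cover(e,f)
cover(e,h)
cover(e,i)
cover(e,j)
cover(f,c)
cover(f,d)
cover(f,e)
cover(f,f)
cover(f,h)
cover(f,i)
cover(f,j)
cover(h,c)
cover(h,d)
cover(h,e)
cover(h,f)
cover(h,h)
cover(h,i)
cover(h,j)
cover(i,c)
cover(i,d)
cover(i,e)
cover(i,f)
cover(i,h)
cover(i,i)
cover(i,j)
cover(j,c)
cover(j,d)
cover(j,e)
cover(j,f)
cover(j,h)
cover(j,i)
cover(j,j)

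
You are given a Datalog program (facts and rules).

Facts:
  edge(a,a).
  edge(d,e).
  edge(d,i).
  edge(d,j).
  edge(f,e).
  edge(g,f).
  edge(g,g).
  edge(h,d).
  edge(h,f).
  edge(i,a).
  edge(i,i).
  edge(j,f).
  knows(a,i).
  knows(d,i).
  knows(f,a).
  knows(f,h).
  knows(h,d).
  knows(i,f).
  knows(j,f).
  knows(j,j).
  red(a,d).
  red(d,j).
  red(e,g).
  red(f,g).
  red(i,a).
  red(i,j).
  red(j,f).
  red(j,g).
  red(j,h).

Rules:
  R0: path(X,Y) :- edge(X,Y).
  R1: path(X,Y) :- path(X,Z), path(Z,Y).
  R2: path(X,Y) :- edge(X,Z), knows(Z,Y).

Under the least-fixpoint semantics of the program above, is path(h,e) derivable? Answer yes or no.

round 1: derive path(a,a) via R0 from edge(a,a)
round 1: derive path(d,e) via R0 from edge(d,e)
round 1: derive path(d,i) via R0 from edge(d,i)
round 1: derive path(d,j) via R0 from edge(d,j)
round 1: derive path(f,e) via R0 from edge(f,e)
round 1: derive path(g,f) via R0 from edge(g,f)
round 1: derive path(g,g) via R0 from edge(g,g)
round 1: derive path(h,d) via R0 from edge(h,d)
round 1: derive path(h,f) via R0 from edge(h,f)
round 1: derive path(i,a) via R0 from edge(i,a)
round 1: derive path(i,i) via R0 from edge(i,i)
round 1: derive path(j,f) via R0 from edge(j,f)
round 1: derive path(a,i) via R2 from edge(a,a), knows(a,i)
round 1: derive path(d,f) via R2 from edge(d,i), knows(i,f)
round 1: derive path(g,a) via R2 from edge(g,f), knows(f,a)
round 1: derive path(g,h) via R2 from edge(g,f), knows(f,h)
round 1: derive path(h,a) via R2 from edge(h,f), knows(f,a)
round 1: derive path(h,h) via R2 from edge(h,f), knows(f,h)
round 1: derive path(h,i) via R2 from edge(h,d), knows(d,i)
round 1: derive path(i,f) via R2 from edge(i,i), knows(i,f)
round 1: derive path(j,a) via R2 from edge(j,f), knows(f,a)
round 1: derive path(j,h) via R2 from edge(j,f), knows(f,h)
round 2: derive path(a,f) via R1 from path(a,i), path(i,f)
round 2: derive path(d,a) via R1 from path(d,i), path(i,a)
round 2: derive path(d,h) via R1 from path(d,j), path(j,h)
round 2: derive path(g,d) via R1 from path(g,h), path(h,d)
round 2: derive path(g,e) via R1 from path(g,f), path(f,e)
round 2: derive path(g,i) via R1 from path(g,a), path(a,i)
round 2: derive path(h,e) via R1 from path(h,d), path(d,e)
round 2: derive path(h,j) via R1 from path(h,d), path(d,j)
round 2: derive path(i,e) via R1 from path(i,f), path(f,e)
round 2: derive path(j,d) via R1 from path(j,h), path(h,d)
round 2: derive path(j,e) via R1 from path(j,f), path(f,e)
round 2: derive path(j,i) via R1 from path(j,a), path(a,i)
round 3: derive path(a,e) via R1 from path(a,f), path(f,e)
round 3: derive path(d,d) via R1 from path(d,h), path(h,d)
round 3: derive path(g,j) via R1 from path(g,d), path(d,j)
round 3: derive path(j,j) via R1 from path(j,d), path(d,j)

yes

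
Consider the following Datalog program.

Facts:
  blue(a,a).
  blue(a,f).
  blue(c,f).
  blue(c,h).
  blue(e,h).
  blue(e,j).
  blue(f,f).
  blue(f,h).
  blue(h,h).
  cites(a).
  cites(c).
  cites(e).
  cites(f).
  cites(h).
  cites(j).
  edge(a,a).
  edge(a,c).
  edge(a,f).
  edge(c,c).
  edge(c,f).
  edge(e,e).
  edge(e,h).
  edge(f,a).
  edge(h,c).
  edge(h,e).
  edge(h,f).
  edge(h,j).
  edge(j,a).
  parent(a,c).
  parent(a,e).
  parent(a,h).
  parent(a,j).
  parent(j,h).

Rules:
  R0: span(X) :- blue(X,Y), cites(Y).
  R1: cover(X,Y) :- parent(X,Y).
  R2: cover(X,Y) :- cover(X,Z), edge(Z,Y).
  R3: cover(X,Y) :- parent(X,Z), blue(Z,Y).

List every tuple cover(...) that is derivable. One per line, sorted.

round 1: derive cover(a,c) via R1 from parent(a,c)
round 1: derive cover(a,e) via R1 from parent(a,e)
round 1: derive cover(a,h) via R1 from parent(a,h)
round 1: derive cover(a,j) via R1 from parent(a,j)
round 1: derive cover(j,h) via R1 from parent(j,h)
round 1: derive cover(a,f) via R3 from parent(a,c), blue(c,f)
round 2: derive cover(a,a) via R2 from cover(a,f), edge(f,a)
round 2: derive cover(j,c) via R2 from cover(j,h), edge(h,c)
round 2: derive cover(j,e) via R2 from cover(j,h), edge(h,e)
round 2: derive cover(j,f) via R2 from cover(j,h), edge(h,f)
round 2: derive cover(j,j) via R2 from cover(j,h), edge(h,j)
round 3: derive cover(j,a) via R2 from cover(j,f), edge(f,a)

cover(a,a)
cover(a,c)
cover(a,e)
cover(a,f)
cover(a,h)
cover(a,j)
cover(j,a)
cover(j,c)
cover(j,e)
cover(j,f)
cover(j,h)
cover(j,j)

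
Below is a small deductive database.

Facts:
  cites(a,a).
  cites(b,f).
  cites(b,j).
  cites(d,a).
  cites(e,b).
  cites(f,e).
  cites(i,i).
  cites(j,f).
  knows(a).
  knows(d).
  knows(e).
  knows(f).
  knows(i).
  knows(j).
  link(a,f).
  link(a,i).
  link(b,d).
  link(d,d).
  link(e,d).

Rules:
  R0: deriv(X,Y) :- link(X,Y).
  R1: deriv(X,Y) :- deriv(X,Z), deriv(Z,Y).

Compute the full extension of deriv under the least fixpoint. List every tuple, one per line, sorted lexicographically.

deriv(a,f)
deriv(a,i)
deriv(b,d)
deriv(d,d)
deriv(e,d)

round 1: derive deriv(a,f) via R0 from link(a,f)
round 1: derive deriv(a,i) via R0 from link(a,i)
round 1: derive deriv(b,d) via R0 from link(b,d)
round 1: derive deriv(d,d) via R0 from link(d,d)
round 1: derive deriv(e,d) via R0 from link(e,d)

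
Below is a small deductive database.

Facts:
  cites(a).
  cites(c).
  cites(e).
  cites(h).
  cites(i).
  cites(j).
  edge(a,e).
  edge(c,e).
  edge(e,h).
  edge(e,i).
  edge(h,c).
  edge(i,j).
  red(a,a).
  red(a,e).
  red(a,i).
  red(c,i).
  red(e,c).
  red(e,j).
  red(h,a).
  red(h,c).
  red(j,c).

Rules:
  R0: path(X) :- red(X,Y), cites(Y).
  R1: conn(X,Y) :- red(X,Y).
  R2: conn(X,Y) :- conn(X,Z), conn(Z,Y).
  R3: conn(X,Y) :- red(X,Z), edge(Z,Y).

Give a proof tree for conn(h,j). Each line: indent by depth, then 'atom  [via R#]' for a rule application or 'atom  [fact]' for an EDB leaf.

round 1: derive conn(a,a) via R1 from red(a,a)
round 1: derive conn(a,e) via R1 from red(a,e)
round 1: derive conn(a,i) via R1 from red(a,i)
round 1: derive conn(c,i) via R1 from red(c,i)
round 1: derive conn(e,c) via R1 from red(e,c)
round 1: derive conn(e,j) via R1 from red(e,j)
round 1: derive conn(h,a) via R1 from red(h,a)
round 1: derive conn(h,c) via R1 from red(h,c)
round 1: derive conn(j,c) via R1 from red(j,c)
round 1: derive conn(a,h) via R3 from red(a,e), edge(e,h)
round 1: derive conn(a,j) via R3 from red(a,i), edge(i,j)
round 1: derive conn(c,j) via R3 from red(c,i), edge(i,j)
round 1: derive conn(e,e) via R3 from red(e,c), edge(c,e)
round 1: derive conn(h,e) via R3 from red(h,a), edge(a,e)
round 1: derive conn(j,e) via R3 from red(j,c), edge(c,e)
round 2: derive conn(a,c) via R2 from conn(a,e), conn(e,c)
round 2: derive conn(c,c) via R2 from conn(c,j), conn(j,c)
round 2: derive conn(c,e) via R2 from conn(c,j), conn(j,e)
round 2: derive conn(e,i) via R2 from conn(e,c), conn(c,i)
round 2: derive conn(h,h) via R2 from conn(h,a), conn(a,h)
round 2: derive conn(h,i) via R2 from conn(h,a), conn(a,i)
round 2: derive conn(h,j) via R2 from conn(h,a), conn(a,j)
round 2: derive conn(j,i) via R2 from conn(j,c), conn(c,i)
round 2: derive conn(j,j) via R2 from conn(j,c), conn(c,j)

conn(h,j)  [via R2]
  conn(h,a)  [via R1]
    red(h,a)  [fact]
  conn(a,j)  [via R3]
    red(a,i)  [fact]
    edge(i,j)  [fact]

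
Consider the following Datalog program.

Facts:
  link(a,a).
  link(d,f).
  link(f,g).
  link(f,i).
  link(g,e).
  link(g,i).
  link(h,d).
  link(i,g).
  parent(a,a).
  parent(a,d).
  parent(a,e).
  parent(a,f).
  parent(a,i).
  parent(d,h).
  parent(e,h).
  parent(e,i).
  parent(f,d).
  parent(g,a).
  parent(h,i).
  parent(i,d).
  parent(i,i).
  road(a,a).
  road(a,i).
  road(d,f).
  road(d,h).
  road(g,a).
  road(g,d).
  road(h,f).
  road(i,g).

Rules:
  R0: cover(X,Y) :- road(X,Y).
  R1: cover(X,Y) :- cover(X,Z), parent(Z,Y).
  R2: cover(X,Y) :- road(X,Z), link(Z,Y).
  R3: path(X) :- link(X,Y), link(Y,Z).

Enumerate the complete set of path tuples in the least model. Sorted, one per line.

round 1: derive path(a) via R3 from link(a,a), link(a,a)
round 1: derive path(d) via R3 from link(d,f), link(f,g)
round 1: derive path(f) via R3 from link(f,g), link(g,e)
round 1: derive path(g) via R3 from link(g,i), link(i,g)
round 1: derive path(h) via R3 from link(h,d), link(d,f)
round 1: derive path(i) via R3 from link(i,g), link(g,e)

path(a)
path(d)
path(f)
path(g)
path(h)
path(i)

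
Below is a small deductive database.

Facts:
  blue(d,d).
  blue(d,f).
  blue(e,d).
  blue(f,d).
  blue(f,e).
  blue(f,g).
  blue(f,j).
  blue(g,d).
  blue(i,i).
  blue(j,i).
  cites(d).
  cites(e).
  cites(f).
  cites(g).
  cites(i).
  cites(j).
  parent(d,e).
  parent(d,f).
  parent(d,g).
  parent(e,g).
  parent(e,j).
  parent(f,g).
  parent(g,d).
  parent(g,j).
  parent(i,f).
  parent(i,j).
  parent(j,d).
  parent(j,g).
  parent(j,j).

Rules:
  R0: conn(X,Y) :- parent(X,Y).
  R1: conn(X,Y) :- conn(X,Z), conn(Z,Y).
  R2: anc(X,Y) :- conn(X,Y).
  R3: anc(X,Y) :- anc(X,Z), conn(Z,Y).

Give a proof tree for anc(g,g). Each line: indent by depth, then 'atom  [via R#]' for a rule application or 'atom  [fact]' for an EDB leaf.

round 1: derive conn(d,e) via R0 from parent(d,e)
round 1: derive conn(d,f) via R0 from parent(d,f)
round 1: derive conn(d,g) via R0 from parent(d,g)
round 1: derive conn(e,g) via R0 from parent(e,g)
round 1: derive conn(e,j) via R0 from parent(e,j)
round 1: derive conn(f,g) via R0 from parent(f,g)
round 1: derive conn(g,d) via R0 from parent(g,d)
round 1: derive conn(g,j) via R0 from parent(g,j)
round 1: derive conn(i,f) via R0 from parent(i,f)
round 1: derive conn(i,j) via R0 from parent(i,j)
round 1: derive conn(j,d) via R0 from parent(j,d)
round 1: derive conn(j,g) via R0 from parent(j,g)
round 1: derive conn(j,j) via R0 from parent(j,j)
round 2: derive conn(d,d) via R1 from conn(d,g), conn(g,d)
round 2: derive conn(d,j) via R1 from conn(d,e), conn(e,j)
round 2: derive conn(e,d) via R1 from conn(e,g), conn(g,d)
round 2: derive conn(f,d) via R1 from conn(f,g), conn(g,d)
round 2: derive conn(f,j) via R1 from conn(f,g), conn(g,j)
round 2: derive conn(g,e) via R1 from conn(g,d), conn(d,e)
round 2: derive conn(g,f) via R1 from conn(g,d), conn(d,f)
round 2: derive conn(g,g) via R1 from conn(g,d), conn(d,g)
round 2: derive conn(i,d) via R1 from conn(i,j), conn(j,d)
round 2: derive conn(i,g) via R1 from conn(i,f), conn(f,g)
round 2: derive conn(j,e) via R1 from conn(j,d), conn(d,e)
round 2: derive conn(j,f) via R1 from conn(j,d), conn(d,f)
round 2: derive anc(d,e) via R2 from conn(d,e)
round 2: derive anc(d,f) via R2 from conn(d,f)
round 2: derive anc(d,g) via R2 from conn(d,g)
round 2: derive anc(e,g) via R2 from conn(e,g)
round 2: derive anc(e,j) via R2 from conn(e,j)
round 2: derive anc(f,g) via R2 from conn(f,g)
round 2: derive anc(g,d) via R2 from conn(g,d)
round 2: derive anc(g,j) via R2 from conn(g,j)
round 2: derive anc(i,f) via R2 from conn(i,f)
round 2: derive anc(i,j) via R2 from conn(i,j)
round 2: derive anc(j,d) via R2 from conn(j,d)
round 2: derive anc(j,g) via R2 from conn(j,g)
round 2: derive anc(j,j) via R2 from conn(j,j)
round 3: derive conn(e,e) via R1 from conn(e,d), conn(d,e)
round 3: derive conn(e,f) via R1 from conn(e,d), conn(d,f)
round 3: derive conn(f,e) via R1 from conn(f,d), conn(d,e)
round 3: derive conn(f,f) via R1 from conn(f,d), conn(d,f)
round 3: derive conn(i,e) via R1 from conn(i,d), conn(d,e)
round 3: derive anc(d,d) via R2 from conn(d,d)
round 3: derive anc(d,j) via R2 from conn(d,j)
round 3: derive anc(e,d) via R2 from conn(e,d)
round 3: derive anc(f,d) via R2 from conn(f,d)
round 3: derive anc(f,j) via R2 from conn(f,j)
round 3: derive anc(g,e) via R2 from conn(g,e)
round 3: derive anc(g,f) via R2 from conn(g,f)
round 3: derive anc(g,g) via R2 from conn(g,g)
round 3: derive anc(i,d) via R2 from conn(i,d)
round 3: derive anc(i,g) via R2 from conn(i,g)
round 3: derive anc(j,e) via R2 from conn(j,e)
round 3: derive anc(j,f) via R2 from conn(j,f)
round 3: derive anc(e,e) via R3 from anc(e,g), conn(g,e)
round 3: derive anc(e,f) via R3 from anc(e,g), conn(g,f)
round 3: derive anc(f,e) via R3 from anc(f,g), conn(g,e)
round 3: derive anc(f,f) via R3 from anc(f,g), conn(g,f)
round 3: derive anc(i,e) via R3 from anc(i,j), conn(j,e)

anc(g,g)  [via R2]
  conn(g,g)  [via R1]
    conn(g,d)  [via R0]
      parent(g,d)  [fact]
    conn(d,g)  [via R0]
      parent(d,g)  [fact]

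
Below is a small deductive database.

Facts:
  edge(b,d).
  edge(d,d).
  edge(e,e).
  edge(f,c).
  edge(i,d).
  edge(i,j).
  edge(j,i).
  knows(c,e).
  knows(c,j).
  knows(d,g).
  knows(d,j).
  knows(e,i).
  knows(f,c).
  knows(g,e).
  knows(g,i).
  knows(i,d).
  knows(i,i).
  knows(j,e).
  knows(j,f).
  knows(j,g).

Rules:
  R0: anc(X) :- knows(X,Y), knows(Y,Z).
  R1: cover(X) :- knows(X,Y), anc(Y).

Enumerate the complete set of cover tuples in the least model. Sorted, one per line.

round 1: derive anc(c) via R0 from knows(c,e), knows(e,i)
round 1: derive anc(d) via R0 from knows(d,g), knows(g,e)
round 1: derive anc(e) via R0 from knows(e,i), knows(i,d)
round 1: derive anc(f) via R0 from knows(f,c), knows(c,e)
round 1: derive anc(g) via R0 from knows(g,e), knows(e,i)
round 1: derive anc(i) via R0 from knows(i,d), knows(d,g)
round 1: derive anc(j) via R0 from knows(j,e), knows(e,i)
round 2: derive cover(c) via R1 from knows(c,e), anc(e)
round 2: derive cover(d) via R1 from knows(d,g), anc(g)
round 2: derive cover(e) via R1 from knows(e,i), anc(i)
round 2: derive cover(f) via R1 from knows(f,c), anc(c)
round 2: derive cover(g) via R1 from knows(g,e), anc(e)
round 2: derive cover(i) via R1 from knows(i,d), anc(d)
round 2: derive cover(j) via R1 from knows(j,e), anc(e)

cover(c)
cover(d)
cover(e)
cover(f)
cover(g)
cover(i)
cover(j)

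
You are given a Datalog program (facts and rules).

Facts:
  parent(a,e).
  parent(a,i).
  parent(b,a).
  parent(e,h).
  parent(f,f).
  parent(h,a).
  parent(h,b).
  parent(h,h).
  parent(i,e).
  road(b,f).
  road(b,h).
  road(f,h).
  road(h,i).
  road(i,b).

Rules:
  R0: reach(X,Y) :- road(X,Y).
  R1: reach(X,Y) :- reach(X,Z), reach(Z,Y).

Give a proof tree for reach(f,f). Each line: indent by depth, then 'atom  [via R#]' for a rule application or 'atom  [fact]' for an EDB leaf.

reach(f,f)  [via R1]
  reach(f,i)  [via R1]
    reach(f,h)  [via R0]
      road(f,h)  [fact]
    reach(h,i)  [via R0]
      road(h,i)  [fact]
  reach(i,f)  [via R1]
    reach(i,b)  [via R0]
      road(i,b)  [fact]
    reach(b,f)  [via R0]
      road(b,f)  [fact]

round 1: derive reach(b,f) via R0 from road(b,f)
round 1: derive reach(b,h) via R0 from road(b,h)
round 1: derive reach(f,h) via R0 from road(f,h)
round 1: derive reach(h,i) via R0 from road(h,i)
round 1: derive reach(i,b) via R0 from road(i,b)
round 2: derive reach(b,i) via R1 from reach(b,h), reach(h,i)
round 2: derive reach(f,i) via R1 from reach(f,h), reach(h,i)
round 2: derive reach(h,b) via R1 from reach(h,i), reach(i,b)
round 2: derive reach(i,f) via R1 from reach(i,b), reach(b,f)
round 2: derive reach(i,h) via R1 from reach(i,b), reach(b,h)
round 3: derive reach(b,b) via R1 from reach(b,h), reach(h,b)
round 3: derive reach(f,b) via R1 from reach(f,h), reach(h,b)
round 3: derive reach(f,f) via R1 from reach(f,i), reach(i,f)
round 3: derive reach(h,f) via R1 from reach(h,b), reach(b,f)
round 3: derive reach(h,h) via R1 from reach(h,b), reach(b,h)
round 3: derive reach(i,i) via R1 from reach(i,b), reach(b,i)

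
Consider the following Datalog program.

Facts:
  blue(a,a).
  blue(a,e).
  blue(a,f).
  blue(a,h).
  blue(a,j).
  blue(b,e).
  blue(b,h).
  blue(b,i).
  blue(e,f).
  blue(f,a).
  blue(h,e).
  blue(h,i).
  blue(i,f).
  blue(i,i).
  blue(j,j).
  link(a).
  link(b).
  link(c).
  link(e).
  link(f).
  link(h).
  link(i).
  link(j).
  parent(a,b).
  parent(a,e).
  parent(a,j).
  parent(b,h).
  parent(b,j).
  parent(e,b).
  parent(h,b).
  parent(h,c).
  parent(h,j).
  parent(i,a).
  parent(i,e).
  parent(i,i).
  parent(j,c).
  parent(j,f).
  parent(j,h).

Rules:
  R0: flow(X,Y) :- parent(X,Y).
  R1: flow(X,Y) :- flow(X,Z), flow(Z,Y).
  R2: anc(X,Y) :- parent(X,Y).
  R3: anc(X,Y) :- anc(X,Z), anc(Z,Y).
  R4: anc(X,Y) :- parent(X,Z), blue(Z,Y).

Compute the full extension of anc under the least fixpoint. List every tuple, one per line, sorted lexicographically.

anc(a,a)
anc(a,b)
anc(a,c)
anc(a,e)
anc(a,f)
anc(a,h)
anc(a,i)
anc(a,j)
anc(b,a)
anc(b,b)
anc(b,c)
anc(b,e)
anc(b,f)
anc(b,h)
anc(b,i)
anc(b,j)
anc(e,a)
anc(e,b)
anc(e,c)
anc(e,e)
anc(e,f)
anc(e,h)
anc(e,i)
anc(e,j)
anc(h,a)
anc(h,b)
anc(h,c)
anc(h,e)
anc(h,f)
anc(h,h)
anc(h,i)
anc(h,j)
anc(i,a)
anc(i,b)
anc(i,c)
anc(i,e)
anc(i,f)
anc(i,h)
anc(i,i)
anc(i,j)
anc(j,a)
anc(j,b)
anc(j,c)
anc(j,e)
anc(j,f)
anc(j,h)
anc(j,i)
anc(j,j)

round 1: derive anc(a,b) via R2 from parent(a,b)
round 1: derive anc(a,e) via R2 from parent(a,e)
round 1: derive anc(a,j) via R2 from parent(a,j)
round 1: derive anc(b,h) via R2 from parent(b,h)
round 1: derive anc(b,j) via R2 from parent(b,j)
round 1: derive anc(e,b) via R2 from parent(e,b)
round 1: derive anc(h,b) via R2 from parent(h,b)
round 1: derive anc(h,c) via R2 from parent(h,c)
round 1: derive anc(h,j) via R2 from parent(h,j)
round 1: derive anc(i,a) via R2 from parent(i,a)
round 1: derive anc(i,e) via R2 from parent(i,e)
round 1: derive anc(i,i) via R2 from parent(i,i)
round 1: derive anc(j,c) via R2 from parent(j,c)
round 1: derive anc(j,f) via R2 from parent(j,f)
round 1: derive anc(j,h) via R2 from parent(j,h)
round 1: derive anc(a,f) via R4 from parent(a,e), blue(e,f)
round 1: derive anc(a,h) via R4 from parent(a,b), blue(b,h)
round 1: derive anc(a,i) via R4 from parent(a,b), blue(b,i)
round 1: derive anc(b,e) via R4 from parent(b,h), blue(h,e)
round 1: derive anc(b,i) via R4 from parent(b,h), blue(h,i)
round 1: derive anc(e,e) via R4 from parent(e,b), blue(b,e)
round 1: derive anc(e,h) via R4 from parent(e,b), blue(b,h)
round 1: derive anc(e,i) via R4 from parent(e,b), blue(b,i)
round 1: derive anc(h,e) via R4 from parent(h,b), blue(b,e)
round 1: derive anc(h,h) via R4 from parent(h,b), blue(b,h)
round 1: derive anc(h,i) via R4 from parent(h,b), blue(b,i)
round 1: derive anc(i,f) via R4 from parent(i,a), blue(a,f)
round 1: derive anc(i,h) via R4 from parent(i,a), blue(a,h)
round 1: derive anc(i,j) via R4 from parent(i,a), blue(a,j)
round 1: derive anc(j,a) via R4 from parent(j,f), blue(f,a)
round 1: derive anc(j,e) via R4 from parent(j,h), blue(h,e)
round 1: derive anc(j,i) via R4 from parent(j,h), blue(h,i)
round 2: derive anc(a,a) via R3 from anc(a,i), anc(i,a)
round 2: derive anc(a,c) via R3 from anc(a,h), anc(h,c)
round 2: derive anc(b,a) via R3 from anc(b,i), anc(i,a)
round 2: derive anc(b,b) via R3 from anc(b,e), anc(e,b)
round 2: derive anc(b,c) via R3 from anc(b,h), anc(h,c)
round 2: derive anc(b,f) via R3 from anc(b,i), anc(i,f)
round 2: derive anc(e,a) via R3 from anc(e,i), anc(i,a)
round 2: derive anc(e,c) via R3 from anc(e,h), anc(h,c)
round 2: derive anc(e,f) via R3 from anc(e,i), anc(i,f)
round 2: derive anc(e,j) via R3 from anc(e,b), anc(b,j)
round 2: derive anc(h,a) via R3 from anc(h,i), anc(i,a)
round 2: derive anc(h,f) via R3 from anc(h,i), anc(i,f)
round 2: derive anc(i,b) via R3 from anc(i,a), anc(a,b)
round 2: derive anc(i,c) via R3 from anc(i,h), anc(h,c)
round 2: derive anc(j,b) via R3 from anc(j,a), anc(a,b)
round 2: derive anc(j,j) via R3 from anc(j,a), anc(a,j)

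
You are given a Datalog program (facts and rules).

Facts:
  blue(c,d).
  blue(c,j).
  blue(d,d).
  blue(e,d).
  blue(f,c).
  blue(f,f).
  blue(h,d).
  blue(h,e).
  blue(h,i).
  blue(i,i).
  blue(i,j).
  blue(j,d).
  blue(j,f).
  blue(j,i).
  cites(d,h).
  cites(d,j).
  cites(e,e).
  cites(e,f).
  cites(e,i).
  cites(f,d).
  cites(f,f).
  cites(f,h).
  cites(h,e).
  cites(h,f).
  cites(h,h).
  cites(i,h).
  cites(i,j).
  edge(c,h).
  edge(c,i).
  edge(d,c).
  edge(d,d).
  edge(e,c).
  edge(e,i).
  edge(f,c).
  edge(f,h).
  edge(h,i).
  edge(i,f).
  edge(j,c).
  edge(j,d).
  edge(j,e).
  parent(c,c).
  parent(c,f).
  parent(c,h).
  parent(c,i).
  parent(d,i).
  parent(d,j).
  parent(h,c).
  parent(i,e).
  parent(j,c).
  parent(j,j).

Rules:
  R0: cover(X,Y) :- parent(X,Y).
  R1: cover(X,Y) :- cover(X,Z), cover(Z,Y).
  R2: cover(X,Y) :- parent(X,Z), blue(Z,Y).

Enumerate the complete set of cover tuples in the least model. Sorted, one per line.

round 1: derive cover(c,c) via R0 from parent(c,c)
round 1: derive cover(c,f) via R0 from parent(c,f)
round 1: derive cover(c,h) via R0 from parent(c,h)
round 1: derive cover(c,i) via R0 from parent(c,i)
round 1: derive cover(d,i) via R0 from parent(d,i)
round 1: derive cover(d,j) via R0 from parent(d,j)
round 1: derive cover(h,c) via R0 from parent(h,c)
round 1: derive cover(i,e) via R0 from parent(i,e)
round 1: derive cover(j,c) via R0 from parent(j,c)
round 1: derive cover(j,j) via R0 from parent(j,j)
round 1: derive cover(c,d) via R2 from parent(c,c), blue(c,d)
round 1: derive cover(c,e) via R2 from parent(c,h), blue(h,e)
round 1: derive cover(c,j) via R2 from parent(c,c), blue(c,j)
round 1: derive cover(d,d) via R2 from parent(d,j), blue(j,d)
round 1: derive cover(d,f) via R2 from parent(d,j), blue(j,f)
round 1: derive cover(h,d) via R2 from parent(h,c), blue(c,d)
round 1: derive cover(h,j) via R2 from parent(h,c), blue(c,j)
round 1: derive cover(i,d) via R2 from parent(i,e), blue(e,d)
round 1: derive cover(j,d) via R2 from parent(j,c), blue(c,d)
round 1: derive cover(j,f) via R2 from parent(j,j), blue(j,f)
round 1: derive cover(j,i) via R2 from parent(j,j), blue(j,i)
round 2: derive cover(d,c) via R1 from cover(d,j), cover(j,c)
round 2: derive cover(d,e) via R1 from cover(d,i), cover(i,e)
round 2: derive cover(h,e) via R1 from cover(h,c), cover(c,e)
round 2: derive cover(h,f) via R1 from cover(h,c), cover(c,f)
round 2: derive cover(h,h) via R1 from cover(h,c), cover(c,h)
round 2: derive cover(h,i) via R1 from cover(h,c), cover(c,i)
round 2: derive cover(i,f) via R1 from cover(i,d), cover(d,f)
round 2: derive cover(i,i) via R1 from cover(i,d), cover(d,i)
round 2: derive cover(i,j) via R1 from cover(i,d), cover(d,j)
round 2: derive cover(j,e) via R1 from cover(j,c), cover(c,e)
round 2: derive cover(j,h) via R1 from cover(j,c), cover(c,h)
round 3: derive cover(d,h) via R1 from cover(d,c), cover(c,h)
round 3: derive cover(i,c) via R1 from cover(i,d), cover(d,c)
round 3: derive cover(i,h) via R1 from cover(i,j), cover(j,h)

cover(c,c)
cover(c,d)
cover(c,e)
cover(c,f)
cover(c,h)
cover(c,i)
cover(c,j)
cover(d,c)
cover(d,d)
cover(d,e)
cover(d,f)
cover(d,h)
cover(d,i)
cover(d,j)
cover(h,c)
cover(h,d)
cover(h,e)
cover(h,f)
cover(h,h)
cover(h,i)
cover(h,j)
cover(i,c)
cover(i,d)
cover(i,e)
cover(i,f)
cover(i,h)
cover(i,i)
cover(i,j)
cover(j,c)
cover(j,d)
cover(j,e)
cover(j,f)
cover(j,h)
cover(j,i)
cover(j,j)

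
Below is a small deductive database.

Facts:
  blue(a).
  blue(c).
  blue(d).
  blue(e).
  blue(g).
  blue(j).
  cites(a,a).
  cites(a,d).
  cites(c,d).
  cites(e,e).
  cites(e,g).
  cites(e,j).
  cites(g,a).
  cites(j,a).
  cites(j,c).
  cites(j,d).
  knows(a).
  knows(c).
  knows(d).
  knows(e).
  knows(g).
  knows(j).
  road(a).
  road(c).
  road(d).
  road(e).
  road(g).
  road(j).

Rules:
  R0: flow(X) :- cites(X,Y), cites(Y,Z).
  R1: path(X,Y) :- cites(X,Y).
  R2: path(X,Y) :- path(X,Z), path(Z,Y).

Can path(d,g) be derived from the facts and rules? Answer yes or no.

no

round 1: derive path(a,a) via R1 from cites(a,a)
round 1: derive path(a,d) via R1 from cites(a,d)
round 1: derive path(c,d) via R1 from cites(c,d)
round 1: derive path(e,e) via R1 from cites(e,e)
round 1: derive path(e,g) via R1 from cites(e,g)
round 1: derive path(e,j) via R1 from cites(e,j)
round 1: derive path(g,a) via R1 from cites(g,a)
round 1: derive path(j,a) via R1 from cites(j,a)
round 1: derive path(j,c) via R1 from cites(j,c)
round 1: derive path(j,d) via R1 from cites(j,d)
round 2: derive path(e,a) via R2 from path(e,g), path(g,a)
round 2: derive path(e,c) via R2 from path(e,j), path(j,c)
round 2: derive path(e,d) via R2 from path(e,j), path(j,d)
round 2: derive path(g,d) via R2 from path(g,a), path(a,d)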